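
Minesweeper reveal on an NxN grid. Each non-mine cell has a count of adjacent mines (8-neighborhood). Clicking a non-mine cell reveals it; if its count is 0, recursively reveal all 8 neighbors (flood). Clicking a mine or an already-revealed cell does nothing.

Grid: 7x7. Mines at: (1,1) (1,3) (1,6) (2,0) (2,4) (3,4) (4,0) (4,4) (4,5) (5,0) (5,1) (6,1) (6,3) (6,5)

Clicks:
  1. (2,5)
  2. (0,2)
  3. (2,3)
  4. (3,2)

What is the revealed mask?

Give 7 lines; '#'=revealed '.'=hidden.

Answer: ..#....
.......
.###.#.
.###...
.###...
.......
.......

Derivation:
Click 1 (2,5) count=3: revealed 1 new [(2,5)] -> total=1
Click 2 (0,2) count=2: revealed 1 new [(0,2)] -> total=2
Click 3 (2,3) count=3: revealed 1 new [(2,3)] -> total=3
Click 4 (3,2) count=0: revealed 8 new [(2,1) (2,2) (3,1) (3,2) (3,3) (4,1) (4,2) (4,3)] -> total=11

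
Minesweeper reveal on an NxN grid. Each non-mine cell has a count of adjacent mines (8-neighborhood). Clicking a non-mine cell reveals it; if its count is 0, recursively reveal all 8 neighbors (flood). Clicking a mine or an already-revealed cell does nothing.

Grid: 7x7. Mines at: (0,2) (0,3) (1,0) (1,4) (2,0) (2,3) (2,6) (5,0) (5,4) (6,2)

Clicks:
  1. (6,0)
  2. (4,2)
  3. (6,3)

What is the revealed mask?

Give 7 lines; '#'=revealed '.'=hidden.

Click 1 (6,0) count=1: revealed 1 new [(6,0)] -> total=1
Click 2 (4,2) count=0: revealed 9 new [(3,1) (3,2) (3,3) (4,1) (4,2) (4,3) (5,1) (5,2) (5,3)] -> total=10
Click 3 (6,3) count=2: revealed 1 new [(6,3)] -> total=11

Answer: .......
.......
.......
.###...
.###...
.###...
#..#...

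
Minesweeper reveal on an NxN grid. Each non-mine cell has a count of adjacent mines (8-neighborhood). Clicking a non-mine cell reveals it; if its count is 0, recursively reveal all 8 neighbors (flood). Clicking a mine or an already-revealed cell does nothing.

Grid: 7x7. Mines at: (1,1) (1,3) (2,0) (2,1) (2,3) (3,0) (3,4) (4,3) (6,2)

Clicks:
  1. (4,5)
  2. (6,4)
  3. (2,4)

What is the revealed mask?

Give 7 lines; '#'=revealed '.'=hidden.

Answer: ....###
....###
....###
.....##
....###
...####
...####

Derivation:
Click 1 (4,5) count=1: revealed 1 new [(4,5)] -> total=1
Click 2 (6,4) count=0: revealed 21 new [(0,4) (0,5) (0,6) (1,4) (1,5) (1,6) (2,4) (2,5) (2,6) (3,5) (3,6) (4,4) (4,6) (5,3) (5,4) (5,5) (5,6) (6,3) (6,4) (6,5) (6,6)] -> total=22
Click 3 (2,4) count=3: revealed 0 new [(none)] -> total=22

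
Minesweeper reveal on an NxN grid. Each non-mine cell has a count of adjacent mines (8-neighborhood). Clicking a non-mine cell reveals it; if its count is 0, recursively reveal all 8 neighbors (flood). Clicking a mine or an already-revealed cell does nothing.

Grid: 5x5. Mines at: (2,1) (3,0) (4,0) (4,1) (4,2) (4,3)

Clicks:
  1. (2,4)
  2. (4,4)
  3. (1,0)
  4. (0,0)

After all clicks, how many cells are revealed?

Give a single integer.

Click 1 (2,4) count=0: revealed 16 new [(0,0) (0,1) (0,2) (0,3) (0,4) (1,0) (1,1) (1,2) (1,3) (1,4) (2,2) (2,3) (2,4) (3,2) (3,3) (3,4)] -> total=16
Click 2 (4,4) count=1: revealed 1 new [(4,4)] -> total=17
Click 3 (1,0) count=1: revealed 0 new [(none)] -> total=17
Click 4 (0,0) count=0: revealed 0 new [(none)] -> total=17

Answer: 17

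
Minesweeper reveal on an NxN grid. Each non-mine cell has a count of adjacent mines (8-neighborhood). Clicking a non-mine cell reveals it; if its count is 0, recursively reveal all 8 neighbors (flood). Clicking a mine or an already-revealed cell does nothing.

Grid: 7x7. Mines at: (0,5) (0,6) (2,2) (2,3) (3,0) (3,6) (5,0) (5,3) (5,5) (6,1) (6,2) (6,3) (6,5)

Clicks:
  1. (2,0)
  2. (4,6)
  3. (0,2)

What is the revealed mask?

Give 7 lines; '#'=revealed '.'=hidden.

Click 1 (2,0) count=1: revealed 1 new [(2,0)] -> total=1
Click 2 (4,6) count=2: revealed 1 new [(4,6)] -> total=2
Click 3 (0,2) count=0: revealed 11 new [(0,0) (0,1) (0,2) (0,3) (0,4) (1,0) (1,1) (1,2) (1,3) (1,4) (2,1)] -> total=13

Answer: #####..
#####..
##.....
.......
......#
.......
.......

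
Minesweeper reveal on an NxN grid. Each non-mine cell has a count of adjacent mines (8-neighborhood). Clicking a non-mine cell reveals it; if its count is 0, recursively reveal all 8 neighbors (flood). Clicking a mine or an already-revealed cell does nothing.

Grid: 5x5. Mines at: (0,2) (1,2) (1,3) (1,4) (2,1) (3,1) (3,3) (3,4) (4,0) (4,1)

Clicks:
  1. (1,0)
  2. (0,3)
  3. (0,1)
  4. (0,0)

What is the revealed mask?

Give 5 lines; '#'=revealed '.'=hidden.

Answer: ##.#.
##...
.....
.....
.....

Derivation:
Click 1 (1,0) count=1: revealed 1 new [(1,0)] -> total=1
Click 2 (0,3) count=4: revealed 1 new [(0,3)] -> total=2
Click 3 (0,1) count=2: revealed 1 new [(0,1)] -> total=3
Click 4 (0,0) count=0: revealed 2 new [(0,0) (1,1)] -> total=5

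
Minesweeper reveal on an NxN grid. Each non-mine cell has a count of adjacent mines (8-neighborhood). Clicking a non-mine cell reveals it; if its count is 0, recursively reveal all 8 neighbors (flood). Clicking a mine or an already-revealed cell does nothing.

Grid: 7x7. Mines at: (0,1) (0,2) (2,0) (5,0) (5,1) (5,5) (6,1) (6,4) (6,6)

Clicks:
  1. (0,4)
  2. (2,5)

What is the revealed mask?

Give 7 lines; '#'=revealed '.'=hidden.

Answer: ...####
.######
.######
.######
.######
..###..
.......

Derivation:
Click 1 (0,4) count=0: revealed 31 new [(0,3) (0,4) (0,5) (0,6) (1,1) (1,2) (1,3) (1,4) (1,5) (1,6) (2,1) (2,2) (2,3) (2,4) (2,5) (2,6) (3,1) (3,2) (3,3) (3,4) (3,5) (3,6) (4,1) (4,2) (4,3) (4,4) (4,5) (4,6) (5,2) (5,3) (5,4)] -> total=31
Click 2 (2,5) count=0: revealed 0 new [(none)] -> total=31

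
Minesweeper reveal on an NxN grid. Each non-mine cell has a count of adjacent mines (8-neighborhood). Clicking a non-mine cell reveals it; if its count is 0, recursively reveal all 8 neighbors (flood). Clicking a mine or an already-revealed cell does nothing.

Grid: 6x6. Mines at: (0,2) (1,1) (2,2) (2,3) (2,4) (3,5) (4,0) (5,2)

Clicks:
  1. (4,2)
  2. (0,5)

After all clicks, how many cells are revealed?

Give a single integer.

Click 1 (4,2) count=1: revealed 1 new [(4,2)] -> total=1
Click 2 (0,5) count=0: revealed 6 new [(0,3) (0,4) (0,5) (1,3) (1,4) (1,5)] -> total=7

Answer: 7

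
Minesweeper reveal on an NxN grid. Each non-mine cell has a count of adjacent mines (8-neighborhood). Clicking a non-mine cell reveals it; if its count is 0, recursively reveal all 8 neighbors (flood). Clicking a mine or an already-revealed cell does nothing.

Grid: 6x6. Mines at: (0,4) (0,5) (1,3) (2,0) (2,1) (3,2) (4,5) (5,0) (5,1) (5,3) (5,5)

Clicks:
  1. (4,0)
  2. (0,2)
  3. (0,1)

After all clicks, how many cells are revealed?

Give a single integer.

Click 1 (4,0) count=2: revealed 1 new [(4,0)] -> total=1
Click 2 (0,2) count=1: revealed 1 new [(0,2)] -> total=2
Click 3 (0,1) count=0: revealed 5 new [(0,0) (0,1) (1,0) (1,1) (1,2)] -> total=7

Answer: 7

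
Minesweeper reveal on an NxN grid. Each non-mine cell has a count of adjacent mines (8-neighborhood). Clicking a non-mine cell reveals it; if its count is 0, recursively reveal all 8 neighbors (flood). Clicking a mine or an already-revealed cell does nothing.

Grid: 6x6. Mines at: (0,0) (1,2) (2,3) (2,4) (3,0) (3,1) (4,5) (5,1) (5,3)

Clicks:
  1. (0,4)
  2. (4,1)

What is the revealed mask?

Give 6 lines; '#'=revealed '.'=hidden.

Click 1 (0,4) count=0: revealed 6 new [(0,3) (0,4) (0,5) (1,3) (1,4) (1,5)] -> total=6
Click 2 (4,1) count=3: revealed 1 new [(4,1)] -> total=7

Answer: ...###
...###
......
......
.#....
......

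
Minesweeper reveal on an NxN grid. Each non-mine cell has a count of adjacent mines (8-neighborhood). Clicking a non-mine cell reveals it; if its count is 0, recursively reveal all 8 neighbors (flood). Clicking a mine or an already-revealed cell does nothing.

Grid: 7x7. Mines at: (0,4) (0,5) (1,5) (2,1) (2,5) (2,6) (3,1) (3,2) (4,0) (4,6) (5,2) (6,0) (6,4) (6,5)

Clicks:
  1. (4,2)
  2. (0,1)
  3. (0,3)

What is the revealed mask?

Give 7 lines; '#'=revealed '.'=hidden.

Click 1 (4,2) count=3: revealed 1 new [(4,2)] -> total=1
Click 2 (0,1) count=0: revealed 8 new [(0,0) (0,1) (0,2) (0,3) (1,0) (1,1) (1,2) (1,3)] -> total=9
Click 3 (0,3) count=1: revealed 0 new [(none)] -> total=9

Answer: ####...
####...
.......
.......
..#....
.......
.......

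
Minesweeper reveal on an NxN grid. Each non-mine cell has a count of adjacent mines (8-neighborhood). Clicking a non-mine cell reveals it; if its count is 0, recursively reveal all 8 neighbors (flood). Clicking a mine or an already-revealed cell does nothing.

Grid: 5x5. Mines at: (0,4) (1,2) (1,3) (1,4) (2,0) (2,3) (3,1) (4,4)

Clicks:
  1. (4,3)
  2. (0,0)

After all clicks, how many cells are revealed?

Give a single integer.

Click 1 (4,3) count=1: revealed 1 new [(4,3)] -> total=1
Click 2 (0,0) count=0: revealed 4 new [(0,0) (0,1) (1,0) (1,1)] -> total=5

Answer: 5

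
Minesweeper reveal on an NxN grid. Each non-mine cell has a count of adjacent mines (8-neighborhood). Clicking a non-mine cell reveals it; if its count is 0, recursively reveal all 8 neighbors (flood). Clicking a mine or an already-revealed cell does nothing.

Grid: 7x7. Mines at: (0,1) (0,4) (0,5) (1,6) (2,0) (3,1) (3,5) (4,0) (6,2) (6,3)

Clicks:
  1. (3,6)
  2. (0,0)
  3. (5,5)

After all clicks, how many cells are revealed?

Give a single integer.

Answer: 11

Derivation:
Click 1 (3,6) count=1: revealed 1 new [(3,6)] -> total=1
Click 2 (0,0) count=1: revealed 1 new [(0,0)] -> total=2
Click 3 (5,5) count=0: revealed 9 new [(4,4) (4,5) (4,6) (5,4) (5,5) (5,6) (6,4) (6,5) (6,6)] -> total=11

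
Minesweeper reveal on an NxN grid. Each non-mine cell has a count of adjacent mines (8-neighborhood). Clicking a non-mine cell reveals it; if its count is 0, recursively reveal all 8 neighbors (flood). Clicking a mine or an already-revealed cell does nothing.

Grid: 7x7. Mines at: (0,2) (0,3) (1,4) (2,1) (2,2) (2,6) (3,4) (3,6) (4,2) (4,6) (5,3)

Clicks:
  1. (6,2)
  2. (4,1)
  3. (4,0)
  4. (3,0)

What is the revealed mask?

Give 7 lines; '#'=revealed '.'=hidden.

Click 1 (6,2) count=1: revealed 1 new [(6,2)] -> total=1
Click 2 (4,1) count=1: revealed 1 new [(4,1)] -> total=2
Click 3 (4,0) count=0: revealed 8 new [(3,0) (3,1) (4,0) (5,0) (5,1) (5,2) (6,0) (6,1)] -> total=10
Click 4 (3,0) count=1: revealed 0 new [(none)] -> total=10

Answer: .......
.......
.......
##.....
##.....
###....
###....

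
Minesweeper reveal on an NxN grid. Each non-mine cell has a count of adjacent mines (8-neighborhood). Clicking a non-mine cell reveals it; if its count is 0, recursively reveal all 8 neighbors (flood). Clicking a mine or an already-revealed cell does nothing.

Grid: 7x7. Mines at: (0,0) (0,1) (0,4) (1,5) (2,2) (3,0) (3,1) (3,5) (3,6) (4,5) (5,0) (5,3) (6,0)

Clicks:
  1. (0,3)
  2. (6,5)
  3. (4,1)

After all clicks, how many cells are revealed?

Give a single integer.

Answer: 8

Derivation:
Click 1 (0,3) count=1: revealed 1 new [(0,3)] -> total=1
Click 2 (6,5) count=0: revealed 6 new [(5,4) (5,5) (5,6) (6,4) (6,5) (6,6)] -> total=7
Click 3 (4,1) count=3: revealed 1 new [(4,1)] -> total=8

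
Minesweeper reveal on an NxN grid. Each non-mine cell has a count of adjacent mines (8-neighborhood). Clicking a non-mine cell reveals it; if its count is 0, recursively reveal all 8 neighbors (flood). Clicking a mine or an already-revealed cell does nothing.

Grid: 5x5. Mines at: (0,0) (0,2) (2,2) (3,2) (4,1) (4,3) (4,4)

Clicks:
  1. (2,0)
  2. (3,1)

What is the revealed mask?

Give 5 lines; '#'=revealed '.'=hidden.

Click 1 (2,0) count=0: revealed 6 new [(1,0) (1,1) (2,0) (2,1) (3,0) (3,1)] -> total=6
Click 2 (3,1) count=3: revealed 0 new [(none)] -> total=6

Answer: .....
##...
##...
##...
.....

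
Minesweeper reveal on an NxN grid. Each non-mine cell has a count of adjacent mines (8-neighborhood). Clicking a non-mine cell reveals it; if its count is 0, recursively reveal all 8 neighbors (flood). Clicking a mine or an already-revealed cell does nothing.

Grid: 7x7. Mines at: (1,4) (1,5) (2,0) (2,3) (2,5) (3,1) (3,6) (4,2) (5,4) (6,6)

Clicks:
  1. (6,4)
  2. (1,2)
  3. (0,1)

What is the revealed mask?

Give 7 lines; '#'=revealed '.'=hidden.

Click 1 (6,4) count=1: revealed 1 new [(6,4)] -> total=1
Click 2 (1,2) count=1: revealed 1 new [(1,2)] -> total=2
Click 3 (0,1) count=0: revealed 7 new [(0,0) (0,1) (0,2) (0,3) (1,0) (1,1) (1,3)] -> total=9

Answer: ####...
####...
.......
.......
.......
.......
....#..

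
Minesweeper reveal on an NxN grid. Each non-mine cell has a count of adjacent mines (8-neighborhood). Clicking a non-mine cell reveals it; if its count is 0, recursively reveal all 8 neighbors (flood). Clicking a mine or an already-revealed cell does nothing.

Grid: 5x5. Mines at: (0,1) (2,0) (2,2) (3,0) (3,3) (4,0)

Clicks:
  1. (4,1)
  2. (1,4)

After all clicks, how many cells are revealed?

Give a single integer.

Click 1 (4,1) count=2: revealed 1 new [(4,1)] -> total=1
Click 2 (1,4) count=0: revealed 8 new [(0,2) (0,3) (0,4) (1,2) (1,3) (1,4) (2,3) (2,4)] -> total=9

Answer: 9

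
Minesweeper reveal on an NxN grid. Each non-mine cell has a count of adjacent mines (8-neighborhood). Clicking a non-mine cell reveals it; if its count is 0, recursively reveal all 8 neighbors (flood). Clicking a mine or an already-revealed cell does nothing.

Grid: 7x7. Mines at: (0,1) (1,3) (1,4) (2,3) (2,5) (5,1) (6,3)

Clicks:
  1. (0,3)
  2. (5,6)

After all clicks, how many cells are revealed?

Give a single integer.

Answer: 19

Derivation:
Click 1 (0,3) count=2: revealed 1 new [(0,3)] -> total=1
Click 2 (5,6) count=0: revealed 18 new [(3,2) (3,3) (3,4) (3,5) (3,6) (4,2) (4,3) (4,4) (4,5) (4,6) (5,2) (5,3) (5,4) (5,5) (5,6) (6,4) (6,5) (6,6)] -> total=19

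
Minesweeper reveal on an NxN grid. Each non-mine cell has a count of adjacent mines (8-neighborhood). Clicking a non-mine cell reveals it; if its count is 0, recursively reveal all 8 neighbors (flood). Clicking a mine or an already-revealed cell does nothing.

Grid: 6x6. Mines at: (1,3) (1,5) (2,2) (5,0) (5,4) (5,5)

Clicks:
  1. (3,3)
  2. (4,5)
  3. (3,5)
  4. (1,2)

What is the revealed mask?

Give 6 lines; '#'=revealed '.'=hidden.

Answer: ......
..#...
...###
...###
...###
......

Derivation:
Click 1 (3,3) count=1: revealed 1 new [(3,3)] -> total=1
Click 2 (4,5) count=2: revealed 1 new [(4,5)] -> total=2
Click 3 (3,5) count=0: revealed 7 new [(2,3) (2,4) (2,5) (3,4) (3,5) (4,3) (4,4)] -> total=9
Click 4 (1,2) count=2: revealed 1 new [(1,2)] -> total=10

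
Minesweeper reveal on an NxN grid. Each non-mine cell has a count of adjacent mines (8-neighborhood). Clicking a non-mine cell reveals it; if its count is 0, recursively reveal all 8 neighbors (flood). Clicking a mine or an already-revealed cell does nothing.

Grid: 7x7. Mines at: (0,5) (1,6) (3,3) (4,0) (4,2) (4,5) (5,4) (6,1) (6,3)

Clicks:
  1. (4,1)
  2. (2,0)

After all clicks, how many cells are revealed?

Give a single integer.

Answer: 19

Derivation:
Click 1 (4,1) count=2: revealed 1 new [(4,1)] -> total=1
Click 2 (2,0) count=0: revealed 18 new [(0,0) (0,1) (0,2) (0,3) (0,4) (1,0) (1,1) (1,2) (1,3) (1,4) (2,0) (2,1) (2,2) (2,3) (2,4) (3,0) (3,1) (3,2)] -> total=19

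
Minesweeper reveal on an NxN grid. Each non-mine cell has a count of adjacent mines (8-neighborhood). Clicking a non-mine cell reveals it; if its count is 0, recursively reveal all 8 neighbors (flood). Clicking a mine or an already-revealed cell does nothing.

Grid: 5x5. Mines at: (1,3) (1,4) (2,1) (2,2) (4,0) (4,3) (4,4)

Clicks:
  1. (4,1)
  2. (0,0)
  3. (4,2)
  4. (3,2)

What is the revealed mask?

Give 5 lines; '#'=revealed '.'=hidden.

Click 1 (4,1) count=1: revealed 1 new [(4,1)] -> total=1
Click 2 (0,0) count=0: revealed 6 new [(0,0) (0,1) (0,2) (1,0) (1,1) (1,2)] -> total=7
Click 3 (4,2) count=1: revealed 1 new [(4,2)] -> total=8
Click 4 (3,2) count=3: revealed 1 new [(3,2)] -> total=9

Answer: ###..
###..
.....
..#..
.##..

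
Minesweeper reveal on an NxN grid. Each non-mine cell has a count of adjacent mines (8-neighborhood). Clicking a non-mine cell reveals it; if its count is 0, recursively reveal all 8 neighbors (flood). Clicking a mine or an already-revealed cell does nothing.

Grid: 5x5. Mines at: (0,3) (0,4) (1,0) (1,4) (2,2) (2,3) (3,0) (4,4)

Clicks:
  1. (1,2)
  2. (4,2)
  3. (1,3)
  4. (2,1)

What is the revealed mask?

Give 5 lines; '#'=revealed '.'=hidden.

Answer: .....
..##.
.#...
.###.
.###.

Derivation:
Click 1 (1,2) count=3: revealed 1 new [(1,2)] -> total=1
Click 2 (4,2) count=0: revealed 6 new [(3,1) (3,2) (3,3) (4,1) (4,2) (4,3)] -> total=7
Click 3 (1,3) count=5: revealed 1 new [(1,3)] -> total=8
Click 4 (2,1) count=3: revealed 1 new [(2,1)] -> total=9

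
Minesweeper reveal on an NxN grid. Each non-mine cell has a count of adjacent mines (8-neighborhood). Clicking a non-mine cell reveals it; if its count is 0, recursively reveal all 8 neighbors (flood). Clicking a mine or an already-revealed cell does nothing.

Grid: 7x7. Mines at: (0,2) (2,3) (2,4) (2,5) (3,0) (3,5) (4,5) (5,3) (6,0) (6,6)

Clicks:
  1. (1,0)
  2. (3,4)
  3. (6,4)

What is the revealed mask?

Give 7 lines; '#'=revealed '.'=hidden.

Click 1 (1,0) count=0: revealed 6 new [(0,0) (0,1) (1,0) (1,1) (2,0) (2,1)] -> total=6
Click 2 (3,4) count=5: revealed 1 new [(3,4)] -> total=7
Click 3 (6,4) count=1: revealed 1 new [(6,4)] -> total=8

Answer: ##.....
##.....
##.....
....#..
.......
.......
....#..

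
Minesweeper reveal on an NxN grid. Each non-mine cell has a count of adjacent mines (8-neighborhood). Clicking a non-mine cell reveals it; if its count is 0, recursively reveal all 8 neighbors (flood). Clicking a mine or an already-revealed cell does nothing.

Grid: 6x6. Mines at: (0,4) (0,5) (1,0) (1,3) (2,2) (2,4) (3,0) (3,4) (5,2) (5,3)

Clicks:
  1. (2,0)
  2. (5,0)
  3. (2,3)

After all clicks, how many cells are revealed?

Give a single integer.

Click 1 (2,0) count=2: revealed 1 new [(2,0)] -> total=1
Click 2 (5,0) count=0: revealed 4 new [(4,0) (4,1) (5,0) (5,1)] -> total=5
Click 3 (2,3) count=4: revealed 1 new [(2,3)] -> total=6

Answer: 6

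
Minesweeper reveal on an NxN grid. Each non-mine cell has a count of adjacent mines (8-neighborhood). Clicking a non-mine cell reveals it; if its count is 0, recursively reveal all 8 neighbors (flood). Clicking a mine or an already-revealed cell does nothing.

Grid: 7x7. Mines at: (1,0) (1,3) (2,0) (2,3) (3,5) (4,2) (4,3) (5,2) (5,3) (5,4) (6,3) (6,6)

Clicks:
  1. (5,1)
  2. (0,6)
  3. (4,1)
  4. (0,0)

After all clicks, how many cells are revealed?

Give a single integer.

Click 1 (5,1) count=2: revealed 1 new [(5,1)] -> total=1
Click 2 (0,6) count=0: revealed 9 new [(0,4) (0,5) (0,6) (1,4) (1,5) (1,6) (2,4) (2,5) (2,6)] -> total=10
Click 3 (4,1) count=2: revealed 1 new [(4,1)] -> total=11
Click 4 (0,0) count=1: revealed 1 new [(0,0)] -> total=12

Answer: 12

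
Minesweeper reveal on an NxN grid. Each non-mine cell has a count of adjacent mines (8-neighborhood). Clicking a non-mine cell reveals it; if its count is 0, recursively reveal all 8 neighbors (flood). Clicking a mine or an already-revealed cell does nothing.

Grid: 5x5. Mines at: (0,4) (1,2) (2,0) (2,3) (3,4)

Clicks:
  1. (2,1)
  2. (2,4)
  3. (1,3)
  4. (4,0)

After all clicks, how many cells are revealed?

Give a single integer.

Answer: 11

Derivation:
Click 1 (2,1) count=2: revealed 1 new [(2,1)] -> total=1
Click 2 (2,4) count=2: revealed 1 new [(2,4)] -> total=2
Click 3 (1,3) count=3: revealed 1 new [(1,3)] -> total=3
Click 4 (4,0) count=0: revealed 8 new [(3,0) (3,1) (3,2) (3,3) (4,0) (4,1) (4,2) (4,3)] -> total=11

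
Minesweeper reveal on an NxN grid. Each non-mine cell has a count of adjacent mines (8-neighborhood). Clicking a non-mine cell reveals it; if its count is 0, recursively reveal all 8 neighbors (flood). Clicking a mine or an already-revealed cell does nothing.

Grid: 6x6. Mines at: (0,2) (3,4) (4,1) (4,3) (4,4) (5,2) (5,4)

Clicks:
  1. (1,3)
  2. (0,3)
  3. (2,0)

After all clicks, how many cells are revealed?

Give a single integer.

Click 1 (1,3) count=1: revealed 1 new [(1,3)] -> total=1
Click 2 (0,3) count=1: revealed 1 new [(0,3)] -> total=2
Click 3 (2,0) count=0: revealed 13 new [(0,0) (0,1) (1,0) (1,1) (1,2) (2,0) (2,1) (2,2) (2,3) (3,0) (3,1) (3,2) (3,3)] -> total=15

Answer: 15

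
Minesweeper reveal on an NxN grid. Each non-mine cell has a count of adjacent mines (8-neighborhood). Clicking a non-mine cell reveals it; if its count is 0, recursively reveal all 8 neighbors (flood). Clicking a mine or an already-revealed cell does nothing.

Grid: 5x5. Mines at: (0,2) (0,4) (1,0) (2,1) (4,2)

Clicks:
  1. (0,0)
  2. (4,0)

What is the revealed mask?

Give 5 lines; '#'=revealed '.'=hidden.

Click 1 (0,0) count=1: revealed 1 new [(0,0)] -> total=1
Click 2 (4,0) count=0: revealed 4 new [(3,0) (3,1) (4,0) (4,1)] -> total=5

Answer: #....
.....
.....
##...
##...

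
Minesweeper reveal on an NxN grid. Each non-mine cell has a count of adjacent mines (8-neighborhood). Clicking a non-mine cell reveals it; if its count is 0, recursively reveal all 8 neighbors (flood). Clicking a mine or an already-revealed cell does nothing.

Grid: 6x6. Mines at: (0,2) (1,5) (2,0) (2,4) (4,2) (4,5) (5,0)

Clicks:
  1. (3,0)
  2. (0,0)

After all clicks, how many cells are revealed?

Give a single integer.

Answer: 5

Derivation:
Click 1 (3,0) count=1: revealed 1 new [(3,0)] -> total=1
Click 2 (0,0) count=0: revealed 4 new [(0,0) (0,1) (1,0) (1,1)] -> total=5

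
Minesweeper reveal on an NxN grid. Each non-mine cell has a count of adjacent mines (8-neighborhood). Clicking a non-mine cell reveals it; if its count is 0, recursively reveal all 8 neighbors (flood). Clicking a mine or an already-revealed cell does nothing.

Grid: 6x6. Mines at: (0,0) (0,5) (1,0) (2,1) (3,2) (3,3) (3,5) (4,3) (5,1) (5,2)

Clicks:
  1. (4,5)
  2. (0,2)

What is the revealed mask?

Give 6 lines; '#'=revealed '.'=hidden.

Answer: .####.
.####.
..###.
......
.....#
......

Derivation:
Click 1 (4,5) count=1: revealed 1 new [(4,5)] -> total=1
Click 2 (0,2) count=0: revealed 11 new [(0,1) (0,2) (0,3) (0,4) (1,1) (1,2) (1,3) (1,4) (2,2) (2,3) (2,4)] -> total=12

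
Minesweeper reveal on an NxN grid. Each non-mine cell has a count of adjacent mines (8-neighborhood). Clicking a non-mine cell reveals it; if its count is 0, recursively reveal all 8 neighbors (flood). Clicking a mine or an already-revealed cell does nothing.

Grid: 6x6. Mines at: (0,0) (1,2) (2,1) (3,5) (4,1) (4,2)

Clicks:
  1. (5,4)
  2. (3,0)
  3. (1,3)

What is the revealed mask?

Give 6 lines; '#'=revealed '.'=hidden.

Answer: ......
...#..
......
#.....
...###
...###

Derivation:
Click 1 (5,4) count=0: revealed 6 new [(4,3) (4,4) (4,5) (5,3) (5,4) (5,5)] -> total=6
Click 2 (3,0) count=2: revealed 1 new [(3,0)] -> total=7
Click 3 (1,3) count=1: revealed 1 new [(1,3)] -> total=8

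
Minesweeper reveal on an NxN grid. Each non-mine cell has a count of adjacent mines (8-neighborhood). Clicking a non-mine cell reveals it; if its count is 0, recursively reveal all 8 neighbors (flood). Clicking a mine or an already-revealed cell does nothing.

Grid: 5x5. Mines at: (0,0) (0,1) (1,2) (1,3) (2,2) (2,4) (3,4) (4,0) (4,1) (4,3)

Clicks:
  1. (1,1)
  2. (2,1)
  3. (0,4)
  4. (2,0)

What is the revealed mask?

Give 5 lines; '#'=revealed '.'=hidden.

Answer: ....#
##...
##...
##...
.....

Derivation:
Click 1 (1,1) count=4: revealed 1 new [(1,1)] -> total=1
Click 2 (2,1) count=2: revealed 1 new [(2,1)] -> total=2
Click 3 (0,4) count=1: revealed 1 new [(0,4)] -> total=3
Click 4 (2,0) count=0: revealed 4 new [(1,0) (2,0) (3,0) (3,1)] -> total=7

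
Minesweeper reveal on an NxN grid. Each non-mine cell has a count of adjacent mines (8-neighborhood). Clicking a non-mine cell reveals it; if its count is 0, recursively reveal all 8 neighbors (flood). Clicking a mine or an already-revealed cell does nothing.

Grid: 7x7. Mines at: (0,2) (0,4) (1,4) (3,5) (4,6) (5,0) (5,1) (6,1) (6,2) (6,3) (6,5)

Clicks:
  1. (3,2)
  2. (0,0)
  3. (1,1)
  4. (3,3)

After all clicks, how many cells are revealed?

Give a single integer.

Click 1 (3,2) count=0: revealed 24 new [(0,0) (0,1) (1,0) (1,1) (1,2) (1,3) (2,0) (2,1) (2,2) (2,3) (2,4) (3,0) (3,1) (3,2) (3,3) (3,4) (4,0) (4,1) (4,2) (4,3) (4,4) (5,2) (5,3) (5,4)] -> total=24
Click 2 (0,0) count=0: revealed 0 new [(none)] -> total=24
Click 3 (1,1) count=1: revealed 0 new [(none)] -> total=24
Click 4 (3,3) count=0: revealed 0 new [(none)] -> total=24

Answer: 24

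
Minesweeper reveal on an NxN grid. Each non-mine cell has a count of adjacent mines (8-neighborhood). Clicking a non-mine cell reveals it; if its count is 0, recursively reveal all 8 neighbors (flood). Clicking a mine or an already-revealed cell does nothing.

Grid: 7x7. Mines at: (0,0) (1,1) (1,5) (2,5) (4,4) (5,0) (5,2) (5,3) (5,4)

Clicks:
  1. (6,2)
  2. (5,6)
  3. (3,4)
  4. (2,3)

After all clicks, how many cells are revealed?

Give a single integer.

Answer: 29

Derivation:
Click 1 (6,2) count=2: revealed 1 new [(6,2)] -> total=1
Click 2 (5,6) count=0: revealed 8 new [(3,5) (3,6) (4,5) (4,6) (5,5) (5,6) (6,5) (6,6)] -> total=9
Click 3 (3,4) count=2: revealed 1 new [(3,4)] -> total=10
Click 4 (2,3) count=0: revealed 19 new [(0,2) (0,3) (0,4) (1,2) (1,3) (1,4) (2,0) (2,1) (2,2) (2,3) (2,4) (3,0) (3,1) (3,2) (3,3) (4,0) (4,1) (4,2) (4,3)] -> total=29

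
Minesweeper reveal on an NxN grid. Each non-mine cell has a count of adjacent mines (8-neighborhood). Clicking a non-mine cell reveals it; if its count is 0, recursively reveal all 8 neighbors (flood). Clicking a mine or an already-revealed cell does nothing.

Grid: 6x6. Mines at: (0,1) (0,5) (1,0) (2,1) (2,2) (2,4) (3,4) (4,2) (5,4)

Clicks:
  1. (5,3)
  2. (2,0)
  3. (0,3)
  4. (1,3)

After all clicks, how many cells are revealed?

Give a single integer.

Click 1 (5,3) count=2: revealed 1 new [(5,3)] -> total=1
Click 2 (2,0) count=2: revealed 1 new [(2,0)] -> total=2
Click 3 (0,3) count=0: revealed 6 new [(0,2) (0,3) (0,4) (1,2) (1,3) (1,4)] -> total=8
Click 4 (1,3) count=2: revealed 0 new [(none)] -> total=8

Answer: 8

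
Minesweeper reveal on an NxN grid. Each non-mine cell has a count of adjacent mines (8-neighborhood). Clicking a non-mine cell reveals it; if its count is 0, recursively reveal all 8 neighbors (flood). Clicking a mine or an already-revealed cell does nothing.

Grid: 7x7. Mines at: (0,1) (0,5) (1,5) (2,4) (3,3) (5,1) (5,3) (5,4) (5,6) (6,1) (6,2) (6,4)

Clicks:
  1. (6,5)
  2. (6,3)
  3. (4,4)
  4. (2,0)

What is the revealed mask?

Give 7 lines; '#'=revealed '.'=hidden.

Click 1 (6,5) count=3: revealed 1 new [(6,5)] -> total=1
Click 2 (6,3) count=4: revealed 1 new [(6,3)] -> total=2
Click 3 (4,4) count=3: revealed 1 new [(4,4)] -> total=3
Click 4 (2,0) count=0: revealed 12 new [(1,0) (1,1) (1,2) (2,0) (2,1) (2,2) (3,0) (3,1) (3,2) (4,0) (4,1) (4,2)] -> total=15

Answer: .......
###....
###....
###....
###.#..
.......
...#.#.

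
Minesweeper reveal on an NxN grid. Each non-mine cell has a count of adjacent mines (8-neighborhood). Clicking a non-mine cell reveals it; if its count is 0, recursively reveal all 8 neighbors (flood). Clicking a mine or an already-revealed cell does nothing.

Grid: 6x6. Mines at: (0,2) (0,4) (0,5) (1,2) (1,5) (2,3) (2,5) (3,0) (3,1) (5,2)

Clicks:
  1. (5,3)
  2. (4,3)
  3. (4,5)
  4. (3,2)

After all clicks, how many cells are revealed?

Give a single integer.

Click 1 (5,3) count=1: revealed 1 new [(5,3)] -> total=1
Click 2 (4,3) count=1: revealed 1 new [(4,3)] -> total=2
Click 3 (4,5) count=0: revealed 7 new [(3,3) (3,4) (3,5) (4,4) (4,5) (5,4) (5,5)] -> total=9
Click 4 (3,2) count=2: revealed 1 new [(3,2)] -> total=10

Answer: 10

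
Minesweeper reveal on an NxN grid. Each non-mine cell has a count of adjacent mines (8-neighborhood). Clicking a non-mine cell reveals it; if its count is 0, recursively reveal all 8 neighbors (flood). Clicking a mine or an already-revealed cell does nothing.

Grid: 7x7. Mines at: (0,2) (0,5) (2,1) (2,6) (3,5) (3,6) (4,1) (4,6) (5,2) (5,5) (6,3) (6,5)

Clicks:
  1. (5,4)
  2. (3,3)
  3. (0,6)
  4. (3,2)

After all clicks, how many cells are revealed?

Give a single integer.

Click 1 (5,4) count=3: revealed 1 new [(5,4)] -> total=1
Click 2 (3,3) count=0: revealed 12 new [(1,2) (1,3) (1,4) (2,2) (2,3) (2,4) (3,2) (3,3) (3,4) (4,2) (4,3) (4,4)] -> total=13
Click 3 (0,6) count=1: revealed 1 new [(0,6)] -> total=14
Click 4 (3,2) count=2: revealed 0 new [(none)] -> total=14

Answer: 14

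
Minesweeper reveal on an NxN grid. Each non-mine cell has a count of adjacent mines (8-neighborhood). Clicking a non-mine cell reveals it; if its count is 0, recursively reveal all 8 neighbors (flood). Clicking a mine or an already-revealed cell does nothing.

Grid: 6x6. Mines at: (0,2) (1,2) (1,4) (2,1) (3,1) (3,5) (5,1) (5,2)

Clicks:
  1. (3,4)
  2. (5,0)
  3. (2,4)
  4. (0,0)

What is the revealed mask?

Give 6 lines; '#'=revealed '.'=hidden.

Click 1 (3,4) count=1: revealed 1 new [(3,4)] -> total=1
Click 2 (5,0) count=1: revealed 1 new [(5,0)] -> total=2
Click 3 (2,4) count=2: revealed 1 new [(2,4)] -> total=3
Click 4 (0,0) count=0: revealed 4 new [(0,0) (0,1) (1,0) (1,1)] -> total=7

Answer: ##....
##....
....#.
....#.
......
#.....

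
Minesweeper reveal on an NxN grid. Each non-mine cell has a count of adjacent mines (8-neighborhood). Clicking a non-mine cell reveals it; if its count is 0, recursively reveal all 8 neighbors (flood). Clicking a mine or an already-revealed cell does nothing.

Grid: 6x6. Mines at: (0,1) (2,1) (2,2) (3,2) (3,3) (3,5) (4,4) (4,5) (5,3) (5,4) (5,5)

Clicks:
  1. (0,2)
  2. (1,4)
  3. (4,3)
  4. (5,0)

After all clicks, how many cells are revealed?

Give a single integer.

Answer: 20

Derivation:
Click 1 (0,2) count=1: revealed 1 new [(0,2)] -> total=1
Click 2 (1,4) count=0: revealed 10 new [(0,3) (0,4) (0,5) (1,2) (1,3) (1,4) (1,5) (2,3) (2,4) (2,5)] -> total=11
Click 3 (4,3) count=5: revealed 1 new [(4,3)] -> total=12
Click 4 (5,0) count=0: revealed 8 new [(3,0) (3,1) (4,0) (4,1) (4,2) (5,0) (5,1) (5,2)] -> total=20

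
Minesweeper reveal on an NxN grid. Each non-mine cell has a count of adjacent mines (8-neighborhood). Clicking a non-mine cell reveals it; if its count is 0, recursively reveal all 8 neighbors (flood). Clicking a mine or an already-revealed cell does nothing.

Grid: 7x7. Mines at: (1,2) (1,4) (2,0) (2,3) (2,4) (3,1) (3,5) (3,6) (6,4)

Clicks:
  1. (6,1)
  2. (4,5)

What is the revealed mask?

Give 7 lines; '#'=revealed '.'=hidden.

Click 1 (6,1) count=0: revealed 17 new [(3,2) (3,3) (3,4) (4,0) (4,1) (4,2) (4,3) (4,4) (5,0) (5,1) (5,2) (5,3) (5,4) (6,0) (6,1) (6,2) (6,3)] -> total=17
Click 2 (4,5) count=2: revealed 1 new [(4,5)] -> total=18

Answer: .......
.......
.......
..###..
######.
#####..
####...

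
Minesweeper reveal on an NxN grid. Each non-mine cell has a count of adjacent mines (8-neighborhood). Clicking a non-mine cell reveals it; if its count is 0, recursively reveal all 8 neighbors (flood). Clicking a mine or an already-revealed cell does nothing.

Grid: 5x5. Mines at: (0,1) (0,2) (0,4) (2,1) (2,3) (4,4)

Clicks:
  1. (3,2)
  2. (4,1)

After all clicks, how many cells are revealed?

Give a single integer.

Answer: 8

Derivation:
Click 1 (3,2) count=2: revealed 1 new [(3,2)] -> total=1
Click 2 (4,1) count=0: revealed 7 new [(3,0) (3,1) (3,3) (4,0) (4,1) (4,2) (4,3)] -> total=8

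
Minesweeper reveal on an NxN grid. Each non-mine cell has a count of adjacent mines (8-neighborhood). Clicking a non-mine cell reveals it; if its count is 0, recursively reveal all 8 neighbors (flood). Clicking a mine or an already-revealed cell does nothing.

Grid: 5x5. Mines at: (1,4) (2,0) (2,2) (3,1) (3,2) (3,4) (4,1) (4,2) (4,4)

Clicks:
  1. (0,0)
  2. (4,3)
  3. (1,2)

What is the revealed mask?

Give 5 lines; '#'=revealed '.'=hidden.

Answer: ####.
####.
.....
.....
...#.

Derivation:
Click 1 (0,0) count=0: revealed 8 new [(0,0) (0,1) (0,2) (0,3) (1,0) (1,1) (1,2) (1,3)] -> total=8
Click 2 (4,3) count=4: revealed 1 new [(4,3)] -> total=9
Click 3 (1,2) count=1: revealed 0 new [(none)] -> total=9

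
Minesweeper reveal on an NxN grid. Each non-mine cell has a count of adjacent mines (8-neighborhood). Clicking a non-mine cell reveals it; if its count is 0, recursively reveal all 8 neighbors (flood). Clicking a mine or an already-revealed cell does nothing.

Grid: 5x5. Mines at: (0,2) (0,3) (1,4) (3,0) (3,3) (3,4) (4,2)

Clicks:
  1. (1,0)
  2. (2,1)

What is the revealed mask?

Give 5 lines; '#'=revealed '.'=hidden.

Click 1 (1,0) count=0: revealed 6 new [(0,0) (0,1) (1,0) (1,1) (2,0) (2,1)] -> total=6
Click 2 (2,1) count=1: revealed 0 new [(none)] -> total=6

Answer: ##...
##...
##...
.....
.....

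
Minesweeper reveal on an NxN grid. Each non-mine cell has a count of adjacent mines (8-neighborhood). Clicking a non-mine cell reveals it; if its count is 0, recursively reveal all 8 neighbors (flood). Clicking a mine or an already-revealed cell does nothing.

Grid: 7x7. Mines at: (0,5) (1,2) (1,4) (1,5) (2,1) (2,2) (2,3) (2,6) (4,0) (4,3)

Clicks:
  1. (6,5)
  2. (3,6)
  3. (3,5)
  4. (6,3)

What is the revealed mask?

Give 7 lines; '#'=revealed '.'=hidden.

Click 1 (6,5) count=0: revealed 20 new [(3,4) (3,5) (3,6) (4,4) (4,5) (4,6) (5,0) (5,1) (5,2) (5,3) (5,4) (5,5) (5,6) (6,0) (6,1) (6,2) (6,3) (6,4) (6,5) (6,6)] -> total=20
Click 2 (3,6) count=1: revealed 0 new [(none)] -> total=20
Click 3 (3,5) count=1: revealed 0 new [(none)] -> total=20
Click 4 (6,3) count=0: revealed 0 new [(none)] -> total=20

Answer: .......
.......
.......
....###
....###
#######
#######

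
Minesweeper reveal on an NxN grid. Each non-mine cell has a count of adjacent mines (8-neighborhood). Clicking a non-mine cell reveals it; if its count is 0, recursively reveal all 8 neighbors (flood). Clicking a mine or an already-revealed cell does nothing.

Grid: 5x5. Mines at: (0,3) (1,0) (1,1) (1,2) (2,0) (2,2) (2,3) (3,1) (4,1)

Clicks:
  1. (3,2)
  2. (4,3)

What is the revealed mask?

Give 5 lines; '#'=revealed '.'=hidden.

Click 1 (3,2) count=4: revealed 1 new [(3,2)] -> total=1
Click 2 (4,3) count=0: revealed 5 new [(3,3) (3,4) (4,2) (4,3) (4,4)] -> total=6

Answer: .....
.....
.....
..###
..###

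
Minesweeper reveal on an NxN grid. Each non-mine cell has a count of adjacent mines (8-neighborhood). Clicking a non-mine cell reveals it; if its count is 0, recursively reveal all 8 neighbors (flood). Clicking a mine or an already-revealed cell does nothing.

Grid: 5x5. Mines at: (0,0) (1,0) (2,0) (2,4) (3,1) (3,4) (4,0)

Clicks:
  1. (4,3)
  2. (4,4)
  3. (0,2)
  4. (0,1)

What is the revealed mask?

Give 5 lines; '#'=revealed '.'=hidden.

Click 1 (4,3) count=1: revealed 1 new [(4,3)] -> total=1
Click 2 (4,4) count=1: revealed 1 new [(4,4)] -> total=2
Click 3 (0,2) count=0: revealed 11 new [(0,1) (0,2) (0,3) (0,4) (1,1) (1,2) (1,3) (1,4) (2,1) (2,2) (2,3)] -> total=13
Click 4 (0,1) count=2: revealed 0 new [(none)] -> total=13

Answer: .####
.####
.###.
.....
...##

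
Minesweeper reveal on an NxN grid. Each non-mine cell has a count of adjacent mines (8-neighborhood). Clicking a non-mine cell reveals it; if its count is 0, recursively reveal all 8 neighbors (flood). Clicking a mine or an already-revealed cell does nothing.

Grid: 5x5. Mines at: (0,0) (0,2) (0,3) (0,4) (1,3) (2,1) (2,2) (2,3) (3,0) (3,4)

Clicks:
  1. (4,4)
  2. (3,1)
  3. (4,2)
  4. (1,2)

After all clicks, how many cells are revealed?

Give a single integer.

Answer: 8

Derivation:
Click 1 (4,4) count=1: revealed 1 new [(4,4)] -> total=1
Click 2 (3,1) count=3: revealed 1 new [(3,1)] -> total=2
Click 3 (4,2) count=0: revealed 5 new [(3,2) (3,3) (4,1) (4,2) (4,3)] -> total=7
Click 4 (1,2) count=6: revealed 1 new [(1,2)] -> total=8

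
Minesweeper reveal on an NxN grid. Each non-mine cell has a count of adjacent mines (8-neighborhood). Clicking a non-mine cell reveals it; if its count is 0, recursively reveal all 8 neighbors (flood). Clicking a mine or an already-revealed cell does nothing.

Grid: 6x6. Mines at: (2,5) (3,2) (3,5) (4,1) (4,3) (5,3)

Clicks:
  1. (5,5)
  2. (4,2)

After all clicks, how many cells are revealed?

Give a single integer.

Answer: 5

Derivation:
Click 1 (5,5) count=0: revealed 4 new [(4,4) (4,5) (5,4) (5,5)] -> total=4
Click 2 (4,2) count=4: revealed 1 new [(4,2)] -> total=5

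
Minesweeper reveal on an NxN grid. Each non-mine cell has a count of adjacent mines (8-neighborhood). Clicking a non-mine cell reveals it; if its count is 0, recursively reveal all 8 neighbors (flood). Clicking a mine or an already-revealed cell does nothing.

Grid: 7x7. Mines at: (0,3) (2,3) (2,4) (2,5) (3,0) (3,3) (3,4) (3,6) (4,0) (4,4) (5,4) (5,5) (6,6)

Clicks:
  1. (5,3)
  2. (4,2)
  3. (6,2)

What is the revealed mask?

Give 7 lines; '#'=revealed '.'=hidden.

Answer: .......
.......
.......
.......
.###...
####...
####...

Derivation:
Click 1 (5,3) count=2: revealed 1 new [(5,3)] -> total=1
Click 2 (4,2) count=1: revealed 1 new [(4,2)] -> total=2
Click 3 (6,2) count=0: revealed 9 new [(4,1) (4,3) (5,0) (5,1) (5,2) (6,0) (6,1) (6,2) (6,3)] -> total=11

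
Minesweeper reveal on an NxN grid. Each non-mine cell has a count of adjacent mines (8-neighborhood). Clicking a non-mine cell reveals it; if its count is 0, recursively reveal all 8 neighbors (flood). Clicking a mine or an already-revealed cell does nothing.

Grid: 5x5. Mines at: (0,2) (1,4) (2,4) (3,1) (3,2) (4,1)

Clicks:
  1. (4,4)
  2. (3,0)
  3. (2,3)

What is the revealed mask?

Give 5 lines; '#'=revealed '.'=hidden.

Click 1 (4,4) count=0: revealed 4 new [(3,3) (3,4) (4,3) (4,4)] -> total=4
Click 2 (3,0) count=2: revealed 1 new [(3,0)] -> total=5
Click 3 (2,3) count=3: revealed 1 new [(2,3)] -> total=6

Answer: .....
.....
...#.
#..##
...##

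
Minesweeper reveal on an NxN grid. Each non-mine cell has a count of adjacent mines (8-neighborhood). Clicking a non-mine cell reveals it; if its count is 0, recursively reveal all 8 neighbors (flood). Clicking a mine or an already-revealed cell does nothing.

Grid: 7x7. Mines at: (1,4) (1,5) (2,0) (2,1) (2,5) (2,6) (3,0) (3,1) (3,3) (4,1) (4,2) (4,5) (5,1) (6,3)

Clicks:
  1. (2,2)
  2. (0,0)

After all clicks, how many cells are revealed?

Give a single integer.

Answer: 9

Derivation:
Click 1 (2,2) count=3: revealed 1 new [(2,2)] -> total=1
Click 2 (0,0) count=0: revealed 8 new [(0,0) (0,1) (0,2) (0,3) (1,0) (1,1) (1,2) (1,3)] -> total=9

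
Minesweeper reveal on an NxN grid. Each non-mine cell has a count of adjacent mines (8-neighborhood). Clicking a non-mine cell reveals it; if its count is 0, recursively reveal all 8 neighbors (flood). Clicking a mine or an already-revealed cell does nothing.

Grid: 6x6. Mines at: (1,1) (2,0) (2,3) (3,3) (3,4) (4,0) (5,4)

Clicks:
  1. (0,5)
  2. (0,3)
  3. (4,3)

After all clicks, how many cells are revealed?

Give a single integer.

Answer: 11

Derivation:
Click 1 (0,5) count=0: revealed 10 new [(0,2) (0,3) (0,4) (0,5) (1,2) (1,3) (1,4) (1,5) (2,4) (2,5)] -> total=10
Click 2 (0,3) count=0: revealed 0 new [(none)] -> total=10
Click 3 (4,3) count=3: revealed 1 new [(4,3)] -> total=11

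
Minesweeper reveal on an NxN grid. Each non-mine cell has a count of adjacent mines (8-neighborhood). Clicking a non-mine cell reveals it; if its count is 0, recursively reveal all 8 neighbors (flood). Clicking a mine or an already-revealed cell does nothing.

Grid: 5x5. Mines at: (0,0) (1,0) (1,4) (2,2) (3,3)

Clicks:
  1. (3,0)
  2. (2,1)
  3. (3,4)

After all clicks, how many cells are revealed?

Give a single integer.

Answer: 9

Derivation:
Click 1 (3,0) count=0: revealed 8 new [(2,0) (2,1) (3,0) (3,1) (3,2) (4,0) (4,1) (4,2)] -> total=8
Click 2 (2,1) count=2: revealed 0 new [(none)] -> total=8
Click 3 (3,4) count=1: revealed 1 new [(3,4)] -> total=9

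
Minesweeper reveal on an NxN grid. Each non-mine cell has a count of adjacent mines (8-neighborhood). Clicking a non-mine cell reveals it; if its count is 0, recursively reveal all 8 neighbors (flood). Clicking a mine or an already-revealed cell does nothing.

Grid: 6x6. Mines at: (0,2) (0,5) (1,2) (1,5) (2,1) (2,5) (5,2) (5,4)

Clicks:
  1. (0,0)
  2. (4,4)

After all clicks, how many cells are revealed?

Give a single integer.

Click 1 (0,0) count=0: revealed 4 new [(0,0) (0,1) (1,0) (1,1)] -> total=4
Click 2 (4,4) count=1: revealed 1 new [(4,4)] -> total=5

Answer: 5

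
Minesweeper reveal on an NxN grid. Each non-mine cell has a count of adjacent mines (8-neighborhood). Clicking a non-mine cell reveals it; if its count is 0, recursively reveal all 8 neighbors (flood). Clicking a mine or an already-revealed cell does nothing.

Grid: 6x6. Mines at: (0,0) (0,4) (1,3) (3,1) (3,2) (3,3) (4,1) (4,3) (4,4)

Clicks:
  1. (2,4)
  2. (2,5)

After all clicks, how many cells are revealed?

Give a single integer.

Click 1 (2,4) count=2: revealed 1 new [(2,4)] -> total=1
Click 2 (2,5) count=0: revealed 5 new [(1,4) (1,5) (2,5) (3,4) (3,5)] -> total=6

Answer: 6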